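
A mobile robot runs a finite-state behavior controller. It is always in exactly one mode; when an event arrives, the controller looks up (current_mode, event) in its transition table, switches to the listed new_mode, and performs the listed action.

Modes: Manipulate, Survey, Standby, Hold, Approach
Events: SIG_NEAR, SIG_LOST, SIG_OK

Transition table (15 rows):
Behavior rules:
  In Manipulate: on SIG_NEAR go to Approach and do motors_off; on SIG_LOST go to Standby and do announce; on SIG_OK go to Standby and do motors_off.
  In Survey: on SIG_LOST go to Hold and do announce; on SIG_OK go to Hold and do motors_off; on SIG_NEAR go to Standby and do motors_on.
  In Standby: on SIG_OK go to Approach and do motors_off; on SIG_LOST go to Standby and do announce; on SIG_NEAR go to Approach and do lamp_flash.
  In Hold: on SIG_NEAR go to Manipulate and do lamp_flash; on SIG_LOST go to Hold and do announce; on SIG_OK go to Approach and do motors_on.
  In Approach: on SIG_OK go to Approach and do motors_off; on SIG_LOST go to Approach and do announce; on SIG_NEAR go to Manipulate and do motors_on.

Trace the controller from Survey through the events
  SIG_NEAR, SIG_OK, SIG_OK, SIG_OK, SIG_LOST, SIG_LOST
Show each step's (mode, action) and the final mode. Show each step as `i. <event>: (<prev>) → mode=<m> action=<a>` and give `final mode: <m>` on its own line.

final mode: Approach

1. SIG_NEAR: (Survey) → mode=Standby action=motors_on
2. SIG_OK: (Standby) → mode=Approach action=motors_off
3. SIG_OK: (Approach) → mode=Approach action=motors_off
4. SIG_OK: (Approach) → mode=Approach action=motors_off
5. SIG_LOST: (Approach) → mode=Approach action=announce
6. SIG_LOST: (Approach) → mode=Approach action=announce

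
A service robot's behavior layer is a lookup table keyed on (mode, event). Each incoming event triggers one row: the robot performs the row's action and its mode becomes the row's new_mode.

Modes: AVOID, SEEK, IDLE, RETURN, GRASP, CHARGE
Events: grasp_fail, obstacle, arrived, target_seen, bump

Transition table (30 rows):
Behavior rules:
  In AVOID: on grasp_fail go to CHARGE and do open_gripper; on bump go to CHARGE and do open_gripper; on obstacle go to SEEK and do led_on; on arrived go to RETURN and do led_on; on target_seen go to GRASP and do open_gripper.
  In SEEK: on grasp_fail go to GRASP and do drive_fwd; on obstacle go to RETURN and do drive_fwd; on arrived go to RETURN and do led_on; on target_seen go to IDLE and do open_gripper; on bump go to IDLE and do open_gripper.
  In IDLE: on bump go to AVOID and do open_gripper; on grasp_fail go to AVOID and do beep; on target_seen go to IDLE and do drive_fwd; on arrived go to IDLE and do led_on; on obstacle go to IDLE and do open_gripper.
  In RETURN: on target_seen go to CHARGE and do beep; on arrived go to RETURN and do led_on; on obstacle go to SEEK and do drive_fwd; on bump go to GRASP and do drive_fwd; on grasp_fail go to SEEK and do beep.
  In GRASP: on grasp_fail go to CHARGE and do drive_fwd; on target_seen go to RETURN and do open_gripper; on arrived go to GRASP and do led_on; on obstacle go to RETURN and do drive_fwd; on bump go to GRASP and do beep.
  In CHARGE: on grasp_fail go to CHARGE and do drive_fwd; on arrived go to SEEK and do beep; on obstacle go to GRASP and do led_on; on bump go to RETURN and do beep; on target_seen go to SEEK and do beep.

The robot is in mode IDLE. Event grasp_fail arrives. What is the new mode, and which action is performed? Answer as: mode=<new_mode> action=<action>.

current mode = IDLE; filter table to that mode:
  (IDLE, bump) → (AVOID, open_gripper)
  (IDLE, grasp_fail) → (AVOID, beep)  ← event matches
  (IDLE, target_seen) → (IDLE, drive_fwd)
  (IDLE, arrived) → (IDLE, led_on)
  (IDLE, obstacle) → (IDLE, open_gripper)
event = grasp_fail selects (AVOID, beep)

mode=AVOID action=beep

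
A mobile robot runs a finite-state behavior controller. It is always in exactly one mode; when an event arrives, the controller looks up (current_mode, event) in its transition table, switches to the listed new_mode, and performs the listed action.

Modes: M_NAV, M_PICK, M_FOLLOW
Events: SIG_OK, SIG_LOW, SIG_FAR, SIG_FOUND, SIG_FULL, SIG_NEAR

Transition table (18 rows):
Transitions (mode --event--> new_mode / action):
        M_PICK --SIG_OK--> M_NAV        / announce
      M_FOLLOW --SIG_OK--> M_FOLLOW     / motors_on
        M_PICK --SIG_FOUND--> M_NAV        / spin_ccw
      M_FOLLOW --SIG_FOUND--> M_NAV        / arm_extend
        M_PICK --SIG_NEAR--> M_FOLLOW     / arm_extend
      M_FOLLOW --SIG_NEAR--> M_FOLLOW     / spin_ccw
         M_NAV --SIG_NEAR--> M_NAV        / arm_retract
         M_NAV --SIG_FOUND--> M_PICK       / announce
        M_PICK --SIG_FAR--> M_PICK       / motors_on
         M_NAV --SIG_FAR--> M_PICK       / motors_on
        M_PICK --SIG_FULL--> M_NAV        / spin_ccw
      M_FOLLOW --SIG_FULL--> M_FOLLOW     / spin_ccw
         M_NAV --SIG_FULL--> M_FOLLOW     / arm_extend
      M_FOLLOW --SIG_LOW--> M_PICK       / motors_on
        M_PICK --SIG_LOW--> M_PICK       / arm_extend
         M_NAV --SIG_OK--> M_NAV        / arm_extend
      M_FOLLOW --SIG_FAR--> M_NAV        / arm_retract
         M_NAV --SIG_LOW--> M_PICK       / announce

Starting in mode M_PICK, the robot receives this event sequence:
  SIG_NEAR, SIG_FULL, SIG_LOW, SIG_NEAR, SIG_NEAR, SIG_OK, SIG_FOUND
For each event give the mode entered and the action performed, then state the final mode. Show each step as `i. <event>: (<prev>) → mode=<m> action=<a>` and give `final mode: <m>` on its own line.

1. SIG_NEAR: (M_PICK) → mode=M_FOLLOW action=arm_extend
2. SIG_FULL: (M_FOLLOW) → mode=M_FOLLOW action=spin_ccw
3. SIG_LOW: (M_FOLLOW) → mode=M_PICK action=motors_on
4. SIG_NEAR: (M_PICK) → mode=M_FOLLOW action=arm_extend
5. SIG_NEAR: (M_FOLLOW) → mode=M_FOLLOW action=spin_ccw
6. SIG_OK: (M_FOLLOW) → mode=M_FOLLOW action=motors_on
7. SIG_FOUND: (M_FOLLOW) → mode=M_NAV action=arm_extend

final mode: M_NAV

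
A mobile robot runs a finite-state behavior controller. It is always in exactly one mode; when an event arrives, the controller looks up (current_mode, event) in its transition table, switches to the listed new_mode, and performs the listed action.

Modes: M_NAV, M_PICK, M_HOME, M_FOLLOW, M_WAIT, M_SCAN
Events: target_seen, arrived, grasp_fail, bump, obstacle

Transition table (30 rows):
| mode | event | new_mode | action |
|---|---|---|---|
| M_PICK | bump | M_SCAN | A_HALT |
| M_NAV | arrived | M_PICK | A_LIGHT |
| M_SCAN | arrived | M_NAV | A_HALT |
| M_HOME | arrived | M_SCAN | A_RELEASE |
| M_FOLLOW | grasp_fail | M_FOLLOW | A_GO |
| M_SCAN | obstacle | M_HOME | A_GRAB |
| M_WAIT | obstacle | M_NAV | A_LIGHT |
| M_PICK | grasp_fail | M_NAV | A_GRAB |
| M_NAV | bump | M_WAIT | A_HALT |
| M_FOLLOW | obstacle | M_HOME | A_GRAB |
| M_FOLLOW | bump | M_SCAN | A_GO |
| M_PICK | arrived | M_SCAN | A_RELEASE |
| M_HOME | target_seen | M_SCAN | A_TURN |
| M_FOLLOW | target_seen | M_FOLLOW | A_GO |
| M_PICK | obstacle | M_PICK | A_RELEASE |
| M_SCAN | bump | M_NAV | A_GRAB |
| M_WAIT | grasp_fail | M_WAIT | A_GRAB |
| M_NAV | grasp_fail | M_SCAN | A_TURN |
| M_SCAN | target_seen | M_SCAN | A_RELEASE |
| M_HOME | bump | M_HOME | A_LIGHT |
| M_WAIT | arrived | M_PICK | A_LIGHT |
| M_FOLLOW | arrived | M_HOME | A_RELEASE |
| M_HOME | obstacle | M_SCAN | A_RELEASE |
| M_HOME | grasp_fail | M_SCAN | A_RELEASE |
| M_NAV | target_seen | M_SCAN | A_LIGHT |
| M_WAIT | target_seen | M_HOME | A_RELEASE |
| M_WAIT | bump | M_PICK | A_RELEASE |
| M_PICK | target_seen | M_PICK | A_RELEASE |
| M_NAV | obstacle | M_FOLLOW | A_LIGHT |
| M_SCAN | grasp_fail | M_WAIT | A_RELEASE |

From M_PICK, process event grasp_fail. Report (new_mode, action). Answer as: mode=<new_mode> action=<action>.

mode=M_NAV action=A_GRAB

current mode = M_PICK; filter table to that mode:
  (M_PICK, bump) → (M_SCAN, A_HALT)
  (M_PICK, grasp_fail) → (M_NAV, A_GRAB)  ← event matches
  (M_PICK, arrived) → (M_SCAN, A_RELEASE)
  (M_PICK, obstacle) → (M_PICK, A_RELEASE)
  (M_PICK, target_seen) → (M_PICK, A_RELEASE)
event = grasp_fail selects (M_NAV, A_GRAB)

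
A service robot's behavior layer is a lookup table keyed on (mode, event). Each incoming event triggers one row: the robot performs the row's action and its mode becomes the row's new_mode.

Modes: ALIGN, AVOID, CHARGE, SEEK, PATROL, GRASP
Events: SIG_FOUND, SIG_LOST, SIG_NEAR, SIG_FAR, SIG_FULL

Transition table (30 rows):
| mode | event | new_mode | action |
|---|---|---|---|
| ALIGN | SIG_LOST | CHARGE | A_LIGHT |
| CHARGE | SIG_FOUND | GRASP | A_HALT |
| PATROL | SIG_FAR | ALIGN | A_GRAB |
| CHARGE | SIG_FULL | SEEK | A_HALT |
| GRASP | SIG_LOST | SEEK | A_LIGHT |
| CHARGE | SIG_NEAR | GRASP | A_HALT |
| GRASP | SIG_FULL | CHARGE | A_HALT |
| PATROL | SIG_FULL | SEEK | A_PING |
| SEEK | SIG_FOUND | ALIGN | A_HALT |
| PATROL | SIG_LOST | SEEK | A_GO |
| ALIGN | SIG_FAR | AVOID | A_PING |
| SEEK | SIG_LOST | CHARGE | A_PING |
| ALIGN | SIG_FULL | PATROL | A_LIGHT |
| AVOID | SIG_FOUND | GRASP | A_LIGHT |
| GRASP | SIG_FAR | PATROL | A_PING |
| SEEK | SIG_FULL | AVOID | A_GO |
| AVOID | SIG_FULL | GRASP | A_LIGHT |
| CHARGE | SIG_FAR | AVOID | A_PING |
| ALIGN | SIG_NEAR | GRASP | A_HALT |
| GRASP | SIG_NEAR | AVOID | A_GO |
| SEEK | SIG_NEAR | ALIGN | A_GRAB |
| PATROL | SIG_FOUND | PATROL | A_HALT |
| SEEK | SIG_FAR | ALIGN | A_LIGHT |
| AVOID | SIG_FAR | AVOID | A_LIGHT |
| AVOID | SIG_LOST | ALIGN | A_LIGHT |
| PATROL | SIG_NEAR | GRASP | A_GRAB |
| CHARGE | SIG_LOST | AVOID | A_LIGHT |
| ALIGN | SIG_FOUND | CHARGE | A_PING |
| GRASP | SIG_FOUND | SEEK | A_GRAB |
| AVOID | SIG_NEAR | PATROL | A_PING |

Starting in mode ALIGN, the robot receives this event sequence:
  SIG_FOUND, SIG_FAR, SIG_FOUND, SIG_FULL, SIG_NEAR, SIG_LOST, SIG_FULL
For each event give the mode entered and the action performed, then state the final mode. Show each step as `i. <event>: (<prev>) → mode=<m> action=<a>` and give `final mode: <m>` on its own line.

1. SIG_FOUND: (ALIGN) → mode=CHARGE action=A_PING
2. SIG_FAR: (CHARGE) → mode=AVOID action=A_PING
3. SIG_FOUND: (AVOID) → mode=GRASP action=A_LIGHT
4. SIG_FULL: (GRASP) → mode=CHARGE action=A_HALT
5. SIG_NEAR: (CHARGE) → mode=GRASP action=A_HALT
6. SIG_LOST: (GRASP) → mode=SEEK action=A_LIGHT
7. SIG_FULL: (SEEK) → mode=AVOID action=A_GO

final mode: AVOID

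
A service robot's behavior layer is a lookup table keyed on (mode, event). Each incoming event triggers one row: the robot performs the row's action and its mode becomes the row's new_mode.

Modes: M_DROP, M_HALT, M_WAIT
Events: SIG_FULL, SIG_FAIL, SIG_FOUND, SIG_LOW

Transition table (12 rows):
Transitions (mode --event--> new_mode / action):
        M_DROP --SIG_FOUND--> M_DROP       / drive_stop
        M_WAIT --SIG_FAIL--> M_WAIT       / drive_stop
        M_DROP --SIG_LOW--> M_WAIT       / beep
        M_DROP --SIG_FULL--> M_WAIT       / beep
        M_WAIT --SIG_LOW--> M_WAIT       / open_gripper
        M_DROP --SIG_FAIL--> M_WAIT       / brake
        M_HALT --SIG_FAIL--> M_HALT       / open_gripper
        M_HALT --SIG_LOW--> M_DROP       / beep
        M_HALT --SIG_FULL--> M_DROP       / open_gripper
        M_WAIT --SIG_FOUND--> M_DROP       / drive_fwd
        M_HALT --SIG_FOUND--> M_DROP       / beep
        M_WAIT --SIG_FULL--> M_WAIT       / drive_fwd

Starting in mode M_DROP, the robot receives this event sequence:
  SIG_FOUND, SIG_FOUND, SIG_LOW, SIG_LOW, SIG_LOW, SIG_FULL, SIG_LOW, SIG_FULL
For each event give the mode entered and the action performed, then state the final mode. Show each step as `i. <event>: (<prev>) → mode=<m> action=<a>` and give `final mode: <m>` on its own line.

final mode: M_WAIT

1. SIG_FOUND: (M_DROP) → mode=M_DROP action=drive_stop
2. SIG_FOUND: (M_DROP) → mode=M_DROP action=drive_stop
3. SIG_LOW: (M_DROP) → mode=M_WAIT action=beep
4. SIG_LOW: (M_WAIT) → mode=M_WAIT action=open_gripper
5. SIG_LOW: (M_WAIT) → mode=M_WAIT action=open_gripper
6. SIG_FULL: (M_WAIT) → mode=M_WAIT action=drive_fwd
7. SIG_LOW: (M_WAIT) → mode=M_WAIT action=open_gripper
8. SIG_FULL: (M_WAIT) → mode=M_WAIT action=drive_fwd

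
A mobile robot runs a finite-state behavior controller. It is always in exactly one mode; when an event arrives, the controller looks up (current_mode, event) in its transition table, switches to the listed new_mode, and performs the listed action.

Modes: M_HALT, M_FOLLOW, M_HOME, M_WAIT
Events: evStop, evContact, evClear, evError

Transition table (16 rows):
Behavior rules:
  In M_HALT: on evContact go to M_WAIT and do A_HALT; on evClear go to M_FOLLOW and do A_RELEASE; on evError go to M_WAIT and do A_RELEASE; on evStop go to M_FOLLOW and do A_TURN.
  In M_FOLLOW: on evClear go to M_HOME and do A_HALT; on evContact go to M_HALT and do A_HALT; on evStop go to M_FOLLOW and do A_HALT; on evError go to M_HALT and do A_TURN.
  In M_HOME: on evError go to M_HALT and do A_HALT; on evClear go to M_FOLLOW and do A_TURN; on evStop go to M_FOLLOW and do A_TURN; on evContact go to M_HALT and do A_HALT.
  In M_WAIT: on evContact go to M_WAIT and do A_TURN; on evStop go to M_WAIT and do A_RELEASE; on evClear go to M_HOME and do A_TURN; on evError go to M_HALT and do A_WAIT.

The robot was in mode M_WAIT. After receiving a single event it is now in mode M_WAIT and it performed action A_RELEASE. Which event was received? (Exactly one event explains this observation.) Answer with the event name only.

try evStop: (M_WAIT, evStop) → (M_WAIT, A_RELEASE)  ← matches
try evContact: (M_WAIT, evContact) → (M_WAIT, A_TURN)
try evClear: (M_WAIT, evClear) → (M_HOME, A_TURN)
try evError: (M_WAIT, evError) → (M_HALT, A_WAIT)

evStop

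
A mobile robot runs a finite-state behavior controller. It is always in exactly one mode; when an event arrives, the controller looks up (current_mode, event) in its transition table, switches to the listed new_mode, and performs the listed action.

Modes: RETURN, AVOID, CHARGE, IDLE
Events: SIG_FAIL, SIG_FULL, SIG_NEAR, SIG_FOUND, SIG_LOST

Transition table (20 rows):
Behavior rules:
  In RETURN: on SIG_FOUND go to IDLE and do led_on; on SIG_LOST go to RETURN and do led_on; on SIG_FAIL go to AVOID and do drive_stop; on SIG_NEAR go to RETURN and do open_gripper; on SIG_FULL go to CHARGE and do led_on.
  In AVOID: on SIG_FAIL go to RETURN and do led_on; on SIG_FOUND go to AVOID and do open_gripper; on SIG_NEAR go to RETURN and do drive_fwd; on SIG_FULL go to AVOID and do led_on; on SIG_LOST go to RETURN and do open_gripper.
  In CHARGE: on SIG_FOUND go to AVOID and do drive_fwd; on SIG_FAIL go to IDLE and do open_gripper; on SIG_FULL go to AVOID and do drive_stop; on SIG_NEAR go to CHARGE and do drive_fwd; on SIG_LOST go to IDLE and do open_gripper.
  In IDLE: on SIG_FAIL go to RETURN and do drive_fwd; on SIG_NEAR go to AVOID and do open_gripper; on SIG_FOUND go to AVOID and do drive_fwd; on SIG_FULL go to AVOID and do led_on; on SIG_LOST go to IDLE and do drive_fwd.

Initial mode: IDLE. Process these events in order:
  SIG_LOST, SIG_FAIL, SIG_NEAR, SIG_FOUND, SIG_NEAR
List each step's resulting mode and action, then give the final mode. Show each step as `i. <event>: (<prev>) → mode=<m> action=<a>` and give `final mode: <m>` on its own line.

1. SIG_LOST: (IDLE) → mode=IDLE action=drive_fwd
2. SIG_FAIL: (IDLE) → mode=RETURN action=drive_fwd
3. SIG_NEAR: (RETURN) → mode=RETURN action=open_gripper
4. SIG_FOUND: (RETURN) → mode=IDLE action=led_on
5. SIG_NEAR: (IDLE) → mode=AVOID action=open_gripper

final mode: AVOID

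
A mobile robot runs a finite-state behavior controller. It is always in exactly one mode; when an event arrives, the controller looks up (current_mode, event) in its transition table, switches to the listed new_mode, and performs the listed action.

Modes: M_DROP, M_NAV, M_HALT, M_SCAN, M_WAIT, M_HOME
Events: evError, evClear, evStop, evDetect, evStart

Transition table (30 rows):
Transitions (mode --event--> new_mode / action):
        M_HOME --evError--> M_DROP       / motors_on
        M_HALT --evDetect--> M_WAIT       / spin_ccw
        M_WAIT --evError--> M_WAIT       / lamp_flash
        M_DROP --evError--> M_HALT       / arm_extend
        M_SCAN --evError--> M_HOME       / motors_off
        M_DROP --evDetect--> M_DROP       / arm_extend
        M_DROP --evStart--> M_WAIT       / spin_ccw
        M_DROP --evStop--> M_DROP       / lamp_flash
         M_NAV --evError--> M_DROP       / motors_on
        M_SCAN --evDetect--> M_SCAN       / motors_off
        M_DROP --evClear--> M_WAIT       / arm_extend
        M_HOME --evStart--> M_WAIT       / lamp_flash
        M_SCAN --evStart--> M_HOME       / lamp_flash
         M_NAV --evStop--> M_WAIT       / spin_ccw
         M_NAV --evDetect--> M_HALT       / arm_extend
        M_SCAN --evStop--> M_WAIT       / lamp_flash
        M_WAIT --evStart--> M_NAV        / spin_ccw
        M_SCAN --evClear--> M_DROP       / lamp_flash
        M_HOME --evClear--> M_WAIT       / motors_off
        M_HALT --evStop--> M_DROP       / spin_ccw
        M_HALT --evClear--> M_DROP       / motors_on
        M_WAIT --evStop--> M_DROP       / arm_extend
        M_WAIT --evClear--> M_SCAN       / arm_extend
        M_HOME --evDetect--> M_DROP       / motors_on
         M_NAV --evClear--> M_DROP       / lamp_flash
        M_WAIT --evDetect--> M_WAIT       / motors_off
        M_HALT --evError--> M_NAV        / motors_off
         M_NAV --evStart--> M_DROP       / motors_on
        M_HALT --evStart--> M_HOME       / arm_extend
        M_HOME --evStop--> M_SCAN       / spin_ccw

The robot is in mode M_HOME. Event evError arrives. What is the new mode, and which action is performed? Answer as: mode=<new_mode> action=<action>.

mode=M_DROP action=motors_on

current mode = M_HOME; filter table to that mode:
  (M_HOME, evError) → (M_DROP, motors_on)  ← event matches
  (M_HOME, evStart) → (M_WAIT, lamp_flash)
  (M_HOME, evClear) → (M_WAIT, motors_off)
  (M_HOME, evDetect) → (M_DROP, motors_on)
  (M_HOME, evStop) → (M_SCAN, spin_ccw)
event = evError selects (M_DROP, motors_on)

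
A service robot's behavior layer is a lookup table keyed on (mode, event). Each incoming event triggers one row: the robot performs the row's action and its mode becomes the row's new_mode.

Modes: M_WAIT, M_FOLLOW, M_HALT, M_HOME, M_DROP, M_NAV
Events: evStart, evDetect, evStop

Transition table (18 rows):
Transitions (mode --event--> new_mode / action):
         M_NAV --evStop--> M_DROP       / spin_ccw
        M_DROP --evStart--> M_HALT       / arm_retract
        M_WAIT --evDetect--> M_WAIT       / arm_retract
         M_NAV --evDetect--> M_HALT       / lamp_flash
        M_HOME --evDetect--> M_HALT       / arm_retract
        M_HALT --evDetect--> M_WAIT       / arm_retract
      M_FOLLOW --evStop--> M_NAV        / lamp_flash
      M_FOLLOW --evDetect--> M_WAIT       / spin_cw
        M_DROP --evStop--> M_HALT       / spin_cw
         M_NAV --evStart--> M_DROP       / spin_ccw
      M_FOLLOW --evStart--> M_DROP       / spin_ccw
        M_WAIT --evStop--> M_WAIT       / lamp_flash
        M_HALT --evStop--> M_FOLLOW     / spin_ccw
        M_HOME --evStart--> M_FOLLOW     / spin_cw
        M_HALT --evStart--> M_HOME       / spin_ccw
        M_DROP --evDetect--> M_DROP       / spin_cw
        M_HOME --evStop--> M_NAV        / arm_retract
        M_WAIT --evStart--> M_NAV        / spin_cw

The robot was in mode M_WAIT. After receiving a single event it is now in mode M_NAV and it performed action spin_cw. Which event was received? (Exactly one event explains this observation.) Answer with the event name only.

try evStart: (M_WAIT, evStart) → (M_NAV, spin_cw)  ← matches
try evDetect: (M_WAIT, evDetect) → (M_WAIT, arm_retract)
try evStop: (M_WAIT, evStop) → (M_WAIT, lamp_flash)

evStart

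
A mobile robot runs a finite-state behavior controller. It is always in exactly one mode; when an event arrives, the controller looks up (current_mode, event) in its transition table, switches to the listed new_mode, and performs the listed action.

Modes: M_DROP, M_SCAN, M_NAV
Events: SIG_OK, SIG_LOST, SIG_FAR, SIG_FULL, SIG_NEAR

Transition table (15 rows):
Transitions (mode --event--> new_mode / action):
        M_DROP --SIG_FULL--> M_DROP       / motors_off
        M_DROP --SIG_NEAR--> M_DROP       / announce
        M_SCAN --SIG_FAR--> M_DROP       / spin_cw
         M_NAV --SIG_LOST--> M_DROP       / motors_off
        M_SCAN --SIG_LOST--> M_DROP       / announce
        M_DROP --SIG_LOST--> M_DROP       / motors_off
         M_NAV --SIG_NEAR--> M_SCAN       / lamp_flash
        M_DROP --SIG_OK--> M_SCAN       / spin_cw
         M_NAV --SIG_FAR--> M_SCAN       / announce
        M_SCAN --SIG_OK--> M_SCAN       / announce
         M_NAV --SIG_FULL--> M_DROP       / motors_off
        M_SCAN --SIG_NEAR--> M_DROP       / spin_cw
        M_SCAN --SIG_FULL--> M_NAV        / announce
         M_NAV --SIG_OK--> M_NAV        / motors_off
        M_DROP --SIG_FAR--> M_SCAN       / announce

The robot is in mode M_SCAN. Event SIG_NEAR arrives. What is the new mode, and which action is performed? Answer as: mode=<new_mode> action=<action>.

current mode = M_SCAN; filter table to that mode:
  (M_SCAN, SIG_FAR) → (M_DROP, spin_cw)
  (M_SCAN, SIG_LOST) → (M_DROP, announce)
  (M_SCAN, SIG_OK) → (M_SCAN, announce)
  (M_SCAN, SIG_NEAR) → (M_DROP, spin_cw)  ← event matches
  (M_SCAN, SIG_FULL) → (M_NAV, announce)
event = SIG_NEAR selects (M_DROP, spin_cw)

mode=M_DROP action=spin_cw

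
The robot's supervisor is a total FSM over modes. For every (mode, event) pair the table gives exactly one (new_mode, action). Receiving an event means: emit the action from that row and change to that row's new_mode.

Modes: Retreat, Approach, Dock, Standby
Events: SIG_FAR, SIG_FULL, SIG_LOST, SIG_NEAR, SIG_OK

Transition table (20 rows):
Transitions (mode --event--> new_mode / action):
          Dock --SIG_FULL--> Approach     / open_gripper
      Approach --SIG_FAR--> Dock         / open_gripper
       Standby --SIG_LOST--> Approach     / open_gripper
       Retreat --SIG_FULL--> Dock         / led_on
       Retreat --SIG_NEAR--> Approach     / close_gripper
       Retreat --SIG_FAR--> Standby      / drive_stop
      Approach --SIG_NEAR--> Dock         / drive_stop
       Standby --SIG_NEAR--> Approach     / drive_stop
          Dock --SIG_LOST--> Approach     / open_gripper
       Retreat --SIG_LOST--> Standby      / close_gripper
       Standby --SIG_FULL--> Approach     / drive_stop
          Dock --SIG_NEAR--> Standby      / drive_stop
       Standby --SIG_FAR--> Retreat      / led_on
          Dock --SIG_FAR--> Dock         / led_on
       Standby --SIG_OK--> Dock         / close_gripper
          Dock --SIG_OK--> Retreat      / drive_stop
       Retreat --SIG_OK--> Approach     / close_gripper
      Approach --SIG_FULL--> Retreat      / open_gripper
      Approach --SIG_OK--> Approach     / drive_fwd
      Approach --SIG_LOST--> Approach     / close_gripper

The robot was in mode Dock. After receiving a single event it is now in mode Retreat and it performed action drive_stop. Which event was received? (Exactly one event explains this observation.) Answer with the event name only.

SIG_OK

try SIG_FAR: (Dock, SIG_FAR) → (Dock, led_on)
try SIG_FULL: (Dock, SIG_FULL) → (Approach, open_gripper)
try SIG_LOST: (Dock, SIG_LOST) → (Approach, open_gripper)
try SIG_NEAR: (Dock, SIG_NEAR) → (Standby, drive_stop)
try SIG_OK: (Dock, SIG_OK) → (Retreat, drive_stop)  ← matches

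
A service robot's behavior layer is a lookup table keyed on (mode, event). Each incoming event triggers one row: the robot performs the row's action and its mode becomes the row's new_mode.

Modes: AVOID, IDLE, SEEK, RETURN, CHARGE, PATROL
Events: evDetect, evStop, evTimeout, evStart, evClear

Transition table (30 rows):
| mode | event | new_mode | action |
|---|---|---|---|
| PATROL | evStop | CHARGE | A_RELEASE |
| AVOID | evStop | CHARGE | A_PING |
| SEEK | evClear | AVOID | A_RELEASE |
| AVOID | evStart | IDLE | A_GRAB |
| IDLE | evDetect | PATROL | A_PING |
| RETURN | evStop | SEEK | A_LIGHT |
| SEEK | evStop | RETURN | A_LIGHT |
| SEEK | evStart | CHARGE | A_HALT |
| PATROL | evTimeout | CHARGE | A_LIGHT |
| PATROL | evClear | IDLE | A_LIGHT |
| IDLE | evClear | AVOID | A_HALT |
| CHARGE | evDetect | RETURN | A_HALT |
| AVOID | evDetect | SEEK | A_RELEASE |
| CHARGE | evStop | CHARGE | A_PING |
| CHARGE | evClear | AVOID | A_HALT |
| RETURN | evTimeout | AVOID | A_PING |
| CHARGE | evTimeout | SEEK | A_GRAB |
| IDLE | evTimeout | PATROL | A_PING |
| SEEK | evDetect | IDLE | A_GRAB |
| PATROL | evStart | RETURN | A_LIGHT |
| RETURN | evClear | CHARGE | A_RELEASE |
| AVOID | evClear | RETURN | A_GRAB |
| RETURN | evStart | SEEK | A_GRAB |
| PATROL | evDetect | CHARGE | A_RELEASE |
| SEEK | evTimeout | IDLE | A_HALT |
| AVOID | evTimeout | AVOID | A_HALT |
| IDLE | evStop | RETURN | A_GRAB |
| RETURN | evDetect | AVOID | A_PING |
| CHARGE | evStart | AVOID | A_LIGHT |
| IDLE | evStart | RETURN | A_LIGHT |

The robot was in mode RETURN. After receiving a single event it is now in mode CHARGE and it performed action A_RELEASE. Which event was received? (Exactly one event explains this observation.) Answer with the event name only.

evClear

try evDetect: (RETURN, evDetect) → (AVOID, A_PING)
try evStop: (RETURN, evStop) → (SEEK, A_LIGHT)
try evTimeout: (RETURN, evTimeout) → (AVOID, A_PING)
try evStart: (RETURN, evStart) → (SEEK, A_GRAB)
try evClear: (RETURN, evClear) → (CHARGE, A_RELEASE)  ← matches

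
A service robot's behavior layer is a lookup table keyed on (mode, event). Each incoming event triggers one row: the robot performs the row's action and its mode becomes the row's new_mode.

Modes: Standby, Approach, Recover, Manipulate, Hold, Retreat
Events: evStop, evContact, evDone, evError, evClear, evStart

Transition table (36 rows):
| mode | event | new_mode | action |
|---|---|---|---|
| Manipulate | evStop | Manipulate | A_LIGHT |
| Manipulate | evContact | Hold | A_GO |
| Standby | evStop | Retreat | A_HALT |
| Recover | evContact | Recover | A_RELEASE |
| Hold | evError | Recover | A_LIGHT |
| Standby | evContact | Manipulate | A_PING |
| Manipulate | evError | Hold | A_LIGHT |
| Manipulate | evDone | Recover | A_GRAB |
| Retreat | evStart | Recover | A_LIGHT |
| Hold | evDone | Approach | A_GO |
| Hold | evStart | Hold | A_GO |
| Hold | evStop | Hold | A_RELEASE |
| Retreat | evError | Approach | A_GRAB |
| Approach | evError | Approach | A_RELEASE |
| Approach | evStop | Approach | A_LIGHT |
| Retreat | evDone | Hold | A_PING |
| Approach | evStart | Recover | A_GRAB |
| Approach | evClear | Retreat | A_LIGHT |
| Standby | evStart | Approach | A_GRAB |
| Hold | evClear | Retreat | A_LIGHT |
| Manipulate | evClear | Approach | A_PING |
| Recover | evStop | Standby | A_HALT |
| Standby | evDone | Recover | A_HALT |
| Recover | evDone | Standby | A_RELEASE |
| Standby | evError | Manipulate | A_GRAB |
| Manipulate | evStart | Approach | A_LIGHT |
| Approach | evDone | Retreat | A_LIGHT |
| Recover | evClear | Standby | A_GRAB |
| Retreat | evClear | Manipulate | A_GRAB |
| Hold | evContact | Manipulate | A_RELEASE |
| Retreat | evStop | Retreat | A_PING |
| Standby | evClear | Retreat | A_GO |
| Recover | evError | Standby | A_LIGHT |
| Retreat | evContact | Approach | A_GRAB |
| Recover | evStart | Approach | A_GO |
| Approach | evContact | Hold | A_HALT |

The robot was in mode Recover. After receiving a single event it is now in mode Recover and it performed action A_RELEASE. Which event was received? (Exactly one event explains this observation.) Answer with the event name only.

try evStop: (Recover, evStop) → (Standby, A_HALT)
try evContact: (Recover, evContact) → (Recover, A_RELEASE)  ← matches
try evDone: (Recover, evDone) → (Standby, A_RELEASE)
try evError: (Recover, evError) → (Standby, A_LIGHT)
try evClear: (Recover, evClear) → (Standby, A_GRAB)
try evStart: (Recover, evStart) → (Approach, A_GO)

evContact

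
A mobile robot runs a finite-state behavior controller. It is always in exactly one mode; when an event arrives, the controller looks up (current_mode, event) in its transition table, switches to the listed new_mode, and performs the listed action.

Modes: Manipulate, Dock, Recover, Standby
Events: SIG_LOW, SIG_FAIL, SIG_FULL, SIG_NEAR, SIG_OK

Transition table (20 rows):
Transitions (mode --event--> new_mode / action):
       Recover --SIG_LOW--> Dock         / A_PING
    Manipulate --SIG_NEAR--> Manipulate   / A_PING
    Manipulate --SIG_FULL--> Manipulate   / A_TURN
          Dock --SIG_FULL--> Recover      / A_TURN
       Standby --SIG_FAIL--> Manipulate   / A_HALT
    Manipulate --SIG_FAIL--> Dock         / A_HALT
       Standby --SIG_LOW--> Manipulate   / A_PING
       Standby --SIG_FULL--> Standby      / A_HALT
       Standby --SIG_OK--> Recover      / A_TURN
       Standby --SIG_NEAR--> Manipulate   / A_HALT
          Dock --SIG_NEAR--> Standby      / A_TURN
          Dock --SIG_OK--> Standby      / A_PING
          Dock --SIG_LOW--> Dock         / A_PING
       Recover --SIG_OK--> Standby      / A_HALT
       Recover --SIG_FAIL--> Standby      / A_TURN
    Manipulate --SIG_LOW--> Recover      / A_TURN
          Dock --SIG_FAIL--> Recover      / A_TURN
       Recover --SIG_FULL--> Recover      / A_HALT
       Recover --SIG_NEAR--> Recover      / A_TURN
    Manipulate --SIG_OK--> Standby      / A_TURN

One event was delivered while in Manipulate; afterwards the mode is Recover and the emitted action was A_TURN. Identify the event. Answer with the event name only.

SIG_LOW

try SIG_LOW: (Manipulate, SIG_LOW) → (Recover, A_TURN)  ← matches
try SIG_FAIL: (Manipulate, SIG_FAIL) → (Dock, A_HALT)
try SIG_FULL: (Manipulate, SIG_FULL) → (Manipulate, A_TURN)
try SIG_NEAR: (Manipulate, SIG_NEAR) → (Manipulate, A_PING)
try SIG_OK: (Manipulate, SIG_OK) → (Standby, A_TURN)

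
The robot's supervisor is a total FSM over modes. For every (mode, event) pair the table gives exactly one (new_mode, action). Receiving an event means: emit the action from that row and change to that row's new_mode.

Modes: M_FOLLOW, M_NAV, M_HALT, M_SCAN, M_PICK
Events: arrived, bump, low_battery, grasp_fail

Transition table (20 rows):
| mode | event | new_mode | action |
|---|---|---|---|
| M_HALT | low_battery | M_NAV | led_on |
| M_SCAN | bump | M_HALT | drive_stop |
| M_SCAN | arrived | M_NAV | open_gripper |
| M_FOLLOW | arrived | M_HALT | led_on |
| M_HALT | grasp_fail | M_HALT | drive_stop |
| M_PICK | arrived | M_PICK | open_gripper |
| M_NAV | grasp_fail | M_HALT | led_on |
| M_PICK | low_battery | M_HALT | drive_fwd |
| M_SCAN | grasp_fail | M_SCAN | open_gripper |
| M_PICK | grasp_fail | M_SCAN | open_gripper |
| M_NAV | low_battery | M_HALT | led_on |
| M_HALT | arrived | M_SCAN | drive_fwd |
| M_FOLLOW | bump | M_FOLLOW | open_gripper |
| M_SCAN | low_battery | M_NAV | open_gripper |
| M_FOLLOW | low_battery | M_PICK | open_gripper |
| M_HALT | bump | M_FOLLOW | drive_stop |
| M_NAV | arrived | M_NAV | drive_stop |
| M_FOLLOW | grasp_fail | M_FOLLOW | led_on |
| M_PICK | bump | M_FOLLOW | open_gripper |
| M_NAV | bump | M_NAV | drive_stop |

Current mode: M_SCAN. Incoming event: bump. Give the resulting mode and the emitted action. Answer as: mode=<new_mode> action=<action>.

current mode = M_SCAN; filter table to that mode:
  (M_SCAN, bump) → (M_HALT, drive_stop)  ← event matches
  (M_SCAN, arrived) → (M_NAV, open_gripper)
  (M_SCAN, grasp_fail) → (M_SCAN, open_gripper)
  (M_SCAN, low_battery) → (M_NAV, open_gripper)
event = bump selects (M_HALT, drive_stop)

mode=M_HALT action=drive_stop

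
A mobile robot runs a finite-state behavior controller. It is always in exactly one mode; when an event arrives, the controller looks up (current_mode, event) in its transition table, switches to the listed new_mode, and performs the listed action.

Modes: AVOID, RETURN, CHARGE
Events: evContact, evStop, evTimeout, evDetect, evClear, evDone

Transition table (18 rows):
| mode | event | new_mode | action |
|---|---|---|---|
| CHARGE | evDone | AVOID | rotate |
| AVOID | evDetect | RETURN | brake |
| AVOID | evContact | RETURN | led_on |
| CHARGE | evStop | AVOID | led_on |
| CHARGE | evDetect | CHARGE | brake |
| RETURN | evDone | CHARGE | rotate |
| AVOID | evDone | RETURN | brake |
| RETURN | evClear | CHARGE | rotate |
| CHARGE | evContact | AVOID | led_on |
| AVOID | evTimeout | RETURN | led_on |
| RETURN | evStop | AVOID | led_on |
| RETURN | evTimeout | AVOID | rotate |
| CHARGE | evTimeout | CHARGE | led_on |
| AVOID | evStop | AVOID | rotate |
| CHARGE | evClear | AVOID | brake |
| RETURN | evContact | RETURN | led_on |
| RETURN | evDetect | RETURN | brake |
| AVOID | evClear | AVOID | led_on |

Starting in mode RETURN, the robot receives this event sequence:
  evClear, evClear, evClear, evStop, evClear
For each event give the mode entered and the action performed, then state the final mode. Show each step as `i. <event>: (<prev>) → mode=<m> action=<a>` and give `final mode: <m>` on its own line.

1. evClear: (RETURN) → mode=CHARGE action=rotate
2. evClear: (CHARGE) → mode=AVOID action=brake
3. evClear: (AVOID) → mode=AVOID action=led_on
4. evStop: (AVOID) → mode=AVOID action=rotate
5. evClear: (AVOID) → mode=AVOID action=led_on

final mode: AVOID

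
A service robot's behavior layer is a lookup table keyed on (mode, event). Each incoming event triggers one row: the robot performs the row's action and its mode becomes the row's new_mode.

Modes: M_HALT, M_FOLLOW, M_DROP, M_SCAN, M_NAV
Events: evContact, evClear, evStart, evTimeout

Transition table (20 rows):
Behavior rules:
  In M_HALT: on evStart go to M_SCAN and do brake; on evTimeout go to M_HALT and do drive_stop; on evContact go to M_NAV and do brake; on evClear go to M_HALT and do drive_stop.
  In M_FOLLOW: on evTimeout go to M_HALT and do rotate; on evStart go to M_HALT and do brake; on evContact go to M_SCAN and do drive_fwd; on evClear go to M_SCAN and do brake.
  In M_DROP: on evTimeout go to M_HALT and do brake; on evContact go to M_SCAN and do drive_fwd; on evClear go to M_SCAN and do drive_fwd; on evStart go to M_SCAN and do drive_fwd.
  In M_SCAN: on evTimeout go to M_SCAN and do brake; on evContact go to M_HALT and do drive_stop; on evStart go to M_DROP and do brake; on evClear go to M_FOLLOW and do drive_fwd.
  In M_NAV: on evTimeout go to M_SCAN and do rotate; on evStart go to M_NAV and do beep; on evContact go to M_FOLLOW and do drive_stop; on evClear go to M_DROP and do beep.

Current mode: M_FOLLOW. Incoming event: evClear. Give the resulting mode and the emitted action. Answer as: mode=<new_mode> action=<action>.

mode=M_SCAN action=brake

current mode = M_FOLLOW; filter table to that mode:
  (M_FOLLOW, evTimeout) → (M_HALT, rotate)
  (M_FOLLOW, evStart) → (M_HALT, brake)
  (M_FOLLOW, evContact) → (M_SCAN, drive_fwd)
  (M_FOLLOW, evClear) → (M_SCAN, brake)  ← event matches
event = evClear selects (M_SCAN, brake)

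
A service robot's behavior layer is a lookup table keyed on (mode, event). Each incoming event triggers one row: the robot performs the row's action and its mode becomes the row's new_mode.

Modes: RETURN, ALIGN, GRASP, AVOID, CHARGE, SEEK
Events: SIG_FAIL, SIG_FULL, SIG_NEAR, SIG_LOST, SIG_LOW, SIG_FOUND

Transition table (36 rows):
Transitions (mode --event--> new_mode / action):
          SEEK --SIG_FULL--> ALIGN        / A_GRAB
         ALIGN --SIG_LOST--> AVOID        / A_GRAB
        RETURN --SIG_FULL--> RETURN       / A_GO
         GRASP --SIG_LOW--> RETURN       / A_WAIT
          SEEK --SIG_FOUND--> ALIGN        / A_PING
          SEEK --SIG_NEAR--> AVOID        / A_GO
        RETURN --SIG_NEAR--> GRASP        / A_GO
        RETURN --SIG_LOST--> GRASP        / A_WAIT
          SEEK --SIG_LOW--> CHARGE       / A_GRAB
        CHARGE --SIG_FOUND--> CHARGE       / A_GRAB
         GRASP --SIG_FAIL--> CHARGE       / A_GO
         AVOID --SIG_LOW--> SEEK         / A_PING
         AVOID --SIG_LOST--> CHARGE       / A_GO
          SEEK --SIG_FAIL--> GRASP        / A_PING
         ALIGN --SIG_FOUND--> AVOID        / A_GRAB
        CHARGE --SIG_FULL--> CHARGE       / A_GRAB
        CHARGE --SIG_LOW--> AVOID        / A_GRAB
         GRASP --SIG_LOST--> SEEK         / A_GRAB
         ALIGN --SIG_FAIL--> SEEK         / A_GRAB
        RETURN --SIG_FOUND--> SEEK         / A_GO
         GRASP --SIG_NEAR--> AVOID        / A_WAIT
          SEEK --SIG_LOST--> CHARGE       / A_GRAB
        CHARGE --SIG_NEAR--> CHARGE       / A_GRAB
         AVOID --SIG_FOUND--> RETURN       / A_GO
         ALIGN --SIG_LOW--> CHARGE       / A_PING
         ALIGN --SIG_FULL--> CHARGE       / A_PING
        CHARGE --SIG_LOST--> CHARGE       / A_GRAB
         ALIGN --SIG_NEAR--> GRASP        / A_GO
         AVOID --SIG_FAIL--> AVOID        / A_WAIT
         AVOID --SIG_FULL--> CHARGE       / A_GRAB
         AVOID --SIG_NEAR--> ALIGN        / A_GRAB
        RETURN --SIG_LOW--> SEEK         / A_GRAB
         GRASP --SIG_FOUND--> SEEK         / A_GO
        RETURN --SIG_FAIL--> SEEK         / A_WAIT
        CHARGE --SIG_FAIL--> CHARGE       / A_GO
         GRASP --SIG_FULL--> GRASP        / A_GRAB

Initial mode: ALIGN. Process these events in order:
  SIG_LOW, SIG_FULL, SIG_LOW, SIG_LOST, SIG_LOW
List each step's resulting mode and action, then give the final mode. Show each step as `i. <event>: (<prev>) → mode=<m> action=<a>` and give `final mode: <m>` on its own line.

final mode: AVOID

1. SIG_LOW: (ALIGN) → mode=CHARGE action=A_PING
2. SIG_FULL: (CHARGE) → mode=CHARGE action=A_GRAB
3. SIG_LOW: (CHARGE) → mode=AVOID action=A_GRAB
4. SIG_LOST: (AVOID) → mode=CHARGE action=A_GO
5. SIG_LOW: (CHARGE) → mode=AVOID action=A_GRAB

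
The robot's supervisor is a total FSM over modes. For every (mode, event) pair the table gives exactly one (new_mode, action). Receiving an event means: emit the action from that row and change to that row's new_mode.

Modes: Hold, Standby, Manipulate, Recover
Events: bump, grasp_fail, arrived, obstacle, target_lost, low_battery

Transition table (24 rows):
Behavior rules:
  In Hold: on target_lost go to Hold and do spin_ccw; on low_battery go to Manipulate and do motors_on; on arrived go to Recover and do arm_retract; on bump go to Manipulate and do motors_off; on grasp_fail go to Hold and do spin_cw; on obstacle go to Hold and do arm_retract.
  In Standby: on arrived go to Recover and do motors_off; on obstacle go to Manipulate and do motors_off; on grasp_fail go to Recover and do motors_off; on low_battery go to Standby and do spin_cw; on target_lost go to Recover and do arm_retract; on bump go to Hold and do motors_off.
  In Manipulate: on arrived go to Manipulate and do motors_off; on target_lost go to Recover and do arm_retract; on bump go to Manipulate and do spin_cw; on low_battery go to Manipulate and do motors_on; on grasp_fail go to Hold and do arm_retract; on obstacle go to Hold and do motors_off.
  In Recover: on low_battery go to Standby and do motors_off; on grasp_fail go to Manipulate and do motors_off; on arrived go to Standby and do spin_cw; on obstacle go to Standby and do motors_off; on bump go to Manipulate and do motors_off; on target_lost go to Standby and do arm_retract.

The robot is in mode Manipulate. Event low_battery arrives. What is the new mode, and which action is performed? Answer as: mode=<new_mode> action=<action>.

mode=Manipulate action=motors_on

current mode = Manipulate; filter table to that mode:
  (Manipulate, arrived) → (Manipulate, motors_off)
  (Manipulate, target_lost) → (Recover, arm_retract)
  (Manipulate, bump) → (Manipulate, spin_cw)
  (Manipulate, low_battery) → (Manipulate, motors_on)  ← event matches
  (Manipulate, grasp_fail) → (Hold, arm_retract)
  (Manipulate, obstacle) → (Hold, motors_off)
event = low_battery selects (Manipulate, motors_on)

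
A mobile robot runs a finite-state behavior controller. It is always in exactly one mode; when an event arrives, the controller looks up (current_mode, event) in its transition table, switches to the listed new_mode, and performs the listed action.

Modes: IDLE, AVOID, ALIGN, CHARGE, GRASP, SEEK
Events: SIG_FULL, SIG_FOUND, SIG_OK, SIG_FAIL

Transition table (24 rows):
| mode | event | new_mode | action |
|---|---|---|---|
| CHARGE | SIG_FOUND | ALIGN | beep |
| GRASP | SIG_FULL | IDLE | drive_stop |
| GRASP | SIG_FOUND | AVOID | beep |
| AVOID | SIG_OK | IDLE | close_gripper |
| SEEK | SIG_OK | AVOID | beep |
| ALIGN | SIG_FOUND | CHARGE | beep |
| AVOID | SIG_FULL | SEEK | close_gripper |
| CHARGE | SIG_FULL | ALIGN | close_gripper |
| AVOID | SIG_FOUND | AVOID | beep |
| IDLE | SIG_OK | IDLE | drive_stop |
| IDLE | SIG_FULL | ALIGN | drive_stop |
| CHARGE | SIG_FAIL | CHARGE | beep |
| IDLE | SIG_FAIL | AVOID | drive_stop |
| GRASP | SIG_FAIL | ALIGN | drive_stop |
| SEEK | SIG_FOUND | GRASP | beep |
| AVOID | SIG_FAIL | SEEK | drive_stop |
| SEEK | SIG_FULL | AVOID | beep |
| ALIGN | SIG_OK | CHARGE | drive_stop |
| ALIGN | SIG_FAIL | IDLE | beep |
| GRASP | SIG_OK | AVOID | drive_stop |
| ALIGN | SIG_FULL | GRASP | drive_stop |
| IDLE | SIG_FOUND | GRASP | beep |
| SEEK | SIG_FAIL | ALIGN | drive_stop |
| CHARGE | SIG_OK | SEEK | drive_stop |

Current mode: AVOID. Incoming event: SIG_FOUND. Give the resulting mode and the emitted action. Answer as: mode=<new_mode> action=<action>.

mode=AVOID action=beep

current mode = AVOID; filter table to that mode:
  (AVOID, SIG_OK) → (IDLE, close_gripper)
  (AVOID, SIG_FULL) → (SEEK, close_gripper)
  (AVOID, SIG_FOUND) → (AVOID, beep)  ← event matches
  (AVOID, SIG_FAIL) → (SEEK, drive_stop)
event = SIG_FOUND selects (AVOID, beep)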